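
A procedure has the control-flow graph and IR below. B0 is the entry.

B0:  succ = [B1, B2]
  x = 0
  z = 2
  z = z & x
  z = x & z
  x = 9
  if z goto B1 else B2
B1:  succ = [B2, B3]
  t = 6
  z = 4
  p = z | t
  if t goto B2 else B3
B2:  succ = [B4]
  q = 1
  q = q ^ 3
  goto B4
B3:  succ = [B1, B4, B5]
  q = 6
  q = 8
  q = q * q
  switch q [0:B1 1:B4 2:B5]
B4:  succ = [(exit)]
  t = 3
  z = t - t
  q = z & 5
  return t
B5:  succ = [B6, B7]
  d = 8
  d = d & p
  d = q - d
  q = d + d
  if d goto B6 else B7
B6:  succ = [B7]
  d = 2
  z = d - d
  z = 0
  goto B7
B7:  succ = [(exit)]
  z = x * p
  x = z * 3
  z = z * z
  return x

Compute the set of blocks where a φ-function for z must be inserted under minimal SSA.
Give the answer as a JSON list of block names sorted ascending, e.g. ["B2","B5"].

idom tree: B1←B0 B2←B0 B3←B1 B4←B0 B5←B3 B6←B5 B7←B5
Join-block Dom:
  B1: preds {B0,B3}: {B0} ∩ {B0,B1,B3} = {B0}; idom=B0
  B2: preds {B0,B1}: {B0} ∩ {B0,B1} = {B0}; idom=B0
  B4: preds {B2,B3}: {B0,B2} ∩ {B0,B1,B3} = {B0}; idom=B0
  B7: preds {B5,B6}: {B0,B1,B3,B5} ∩ {B0,B1,B3,B5,B6} = {B0,B1,B3,B5}; idom=B5

Frontier:
  B1←B0: walk · to B0
  B1←B3: walk B3→B1 to B0
  B2←B0: walk · to B0
  B2←B1: walk B1 to B0
  B4←B2: walk B2 to B0
  B4←B3: walk B3→B1 to B0
  B7←B5: walk · to B5
  B7←B6: walk B6 to B5
  DF(B0)=∅
  DF(B1)={B1,B2,B4}
  DF(B2)={B4}
  DF(B3)={B1,B4}
  DF(B4)=∅
  DF(B5)=∅
  DF(B6)={B7}
  DF(B7)=∅

φ for z: defs {B0,B1,B4,B6,B7}
  DF⁺ = {B1,B2,B4,B7}

Answer: ["B1", "B2", "B4", "B7"]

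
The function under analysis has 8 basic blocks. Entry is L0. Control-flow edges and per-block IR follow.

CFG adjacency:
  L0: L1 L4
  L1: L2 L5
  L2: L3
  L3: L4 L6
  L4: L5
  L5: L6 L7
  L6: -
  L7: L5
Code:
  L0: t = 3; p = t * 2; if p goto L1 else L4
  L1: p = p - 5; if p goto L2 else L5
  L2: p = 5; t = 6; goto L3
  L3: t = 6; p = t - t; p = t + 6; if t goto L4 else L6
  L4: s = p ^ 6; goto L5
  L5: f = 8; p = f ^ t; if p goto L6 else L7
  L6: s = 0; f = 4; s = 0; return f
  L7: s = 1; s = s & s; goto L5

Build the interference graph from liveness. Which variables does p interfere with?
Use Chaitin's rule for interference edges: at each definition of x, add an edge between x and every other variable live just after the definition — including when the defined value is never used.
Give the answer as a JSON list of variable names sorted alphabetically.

Answer: ["t"]

Derivation:
Per-block:
  L0: def={p,t} ue=∅
  L1: def={p} ue={p}
  L2: def={p,t} ue=∅
  L3: def={p,t} ue=∅
  L4: def={s} ue={p}
  L5: def={f,p} ue={t}
  L6: def={f,s} ue=∅
  L7: def={s} ue=∅

Live sets:
  L0: in=∅ out={p,t}
  L1: in={p,t} out={t}
  L2: in=∅ out=∅
  L3: in=∅ out={p,t}
  L4: in={p,t} out={t}
  L5: in={t} out={t}
  L6: in=∅ out=∅
  L7: in={t} out={t}

Interfere edges:
  f: {s,t}
  p: {t}
  s: {f,t}
  t: {f,p,s}

N(p) = ["t"]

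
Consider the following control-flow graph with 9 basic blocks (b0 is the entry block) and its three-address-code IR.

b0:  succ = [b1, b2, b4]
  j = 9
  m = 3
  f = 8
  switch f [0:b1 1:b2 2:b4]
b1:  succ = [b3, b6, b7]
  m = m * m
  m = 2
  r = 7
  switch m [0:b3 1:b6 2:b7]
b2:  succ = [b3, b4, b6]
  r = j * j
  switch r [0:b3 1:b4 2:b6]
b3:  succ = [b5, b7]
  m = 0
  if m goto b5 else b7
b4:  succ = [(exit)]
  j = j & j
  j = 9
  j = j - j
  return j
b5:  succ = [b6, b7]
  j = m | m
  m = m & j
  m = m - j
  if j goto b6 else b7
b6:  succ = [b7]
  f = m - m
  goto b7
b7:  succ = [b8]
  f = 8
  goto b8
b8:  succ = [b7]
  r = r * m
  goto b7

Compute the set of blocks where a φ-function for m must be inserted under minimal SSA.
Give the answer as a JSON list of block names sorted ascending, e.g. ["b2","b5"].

Answer: ["b3", "b6", "b7"]

Working:
idom tree: b1←b0 b2←b0 b3←b0 b4←b0 b5←b3 b6←b0 b7←b0 b8←b7
Dom∩ at merges:
  b3: preds {b1,b2}: {b0,b1} ∩ {b0,b2} = {b0}; idom=b0
  b4: preds {b0,b2}: {b0} ∩ {b0,b2} = {b0}; idom=b0
  b6: preds {b1,b2,b5}: {b0,b1} ∩ {b0,b2} ∩ {b0,b3,b5} = {b0}; idom=b0
  b7: preds {b1,b3,b5,b6,b8}: {b0,b1} ∩ {b0,b3} ∩ {b0,b3,b5} ∩ {b0,b6} ∩ {b0,b7,b8} = {b0}; idom=b0

DF walk-up:
  b3←b1: walk b1 to b0
  b3←b2: walk b2 to b0
  b4←b0: walk · to b0
  b4←b2: walk b2 to b0
  b6←b1: walk b1 to b0
  b6←b2: walk b2 to b0
  b6←b5: walk b5→b3 to b0
  b7←b1: walk b1 to b0
  b7←b3: walk b3 to b0
  b7←b5: walk b5→b3 to b0
  b7←b6: walk b6 to b0
  b7←b8: walk b8→b7 to b0
  b0 → ∅
  b1 → {b3,b6,b7}
  b2 → {b3,b4,b6}
  b3 → {b6,b7}
  b4 → ∅
  b5 → {b6,b7}
  b6 → {b7}
  b7 → {b7}
  b8 → {b7}

φ for m: defs {b0,b1,b3,b5}
  DF⁺ = {b3,b6,b7}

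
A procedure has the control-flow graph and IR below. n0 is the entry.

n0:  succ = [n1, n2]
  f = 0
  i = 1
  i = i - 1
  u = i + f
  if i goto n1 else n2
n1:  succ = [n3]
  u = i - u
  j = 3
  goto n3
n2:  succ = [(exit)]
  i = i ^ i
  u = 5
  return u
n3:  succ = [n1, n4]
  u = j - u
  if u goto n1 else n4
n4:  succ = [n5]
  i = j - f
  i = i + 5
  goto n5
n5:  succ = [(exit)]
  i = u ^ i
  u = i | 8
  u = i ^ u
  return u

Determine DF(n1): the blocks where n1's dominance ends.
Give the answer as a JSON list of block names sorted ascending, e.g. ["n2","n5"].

idom tree: n1←n0 n2←n0 n3←n1 n4←n3 n5←n4
Dom at joins:
  n1: preds {n0,n3}: {n0} ∩ {n0,n1,n3} = {n0}; idom=n0

DF walk-up:
  n1←n0: walk · to n0
  n1←n3: walk n3→n1 to n0
  n0 → ∅
  n1 → {n1}
  n2 → ∅
  n3 → {n1}
  n4 → ∅
  n5 → ∅

DF(n1) = ["n1"]

Answer: ["n1"]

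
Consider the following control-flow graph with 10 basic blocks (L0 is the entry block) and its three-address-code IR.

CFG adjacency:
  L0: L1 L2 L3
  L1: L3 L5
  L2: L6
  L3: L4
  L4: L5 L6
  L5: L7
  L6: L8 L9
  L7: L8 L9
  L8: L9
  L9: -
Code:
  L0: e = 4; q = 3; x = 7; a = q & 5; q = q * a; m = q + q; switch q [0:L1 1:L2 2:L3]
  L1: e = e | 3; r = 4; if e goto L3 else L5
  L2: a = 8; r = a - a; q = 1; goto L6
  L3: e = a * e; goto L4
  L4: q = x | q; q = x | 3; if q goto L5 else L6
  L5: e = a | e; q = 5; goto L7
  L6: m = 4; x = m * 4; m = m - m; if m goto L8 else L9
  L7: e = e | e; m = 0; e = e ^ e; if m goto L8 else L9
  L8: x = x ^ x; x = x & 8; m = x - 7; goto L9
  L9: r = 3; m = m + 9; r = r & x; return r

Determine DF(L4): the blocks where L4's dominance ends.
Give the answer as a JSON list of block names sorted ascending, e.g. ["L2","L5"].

Answer: ["L5", "L6"]

Working:
idom tree: L1←L0 L2←L0 L3←L0 L4←L3 L5←L0 L6←L0 L7←L5 L8←L0 L9←L0
Dom at joins:
  L3: preds {L0,L1}: {L0} ∩ {L0,L1} = {L0}; idom=L0
  L5: preds {L1,L4}: {L0,L1} ∩ {L0,L3,L4} = {L0}; idom=L0
  L6: preds {L2,L4}: {L0,L2} ∩ {L0,L3,L4} = {L0}; idom=L0
  L8: preds {L6,L7}: {L0,L6} ∩ {L0,L5,L7} = {L0}; idom=L0
  L9: preds {L6,L7,L8}: {L0,L6} ∩ {L0,L5,L7} ∩ {L0,L8} = {L0}; idom=L0

Frontier:
  L3←L0: walk · to L0
  L3←L1: walk L1 to L0
  L5←L1: walk L1 to L0
  L5←L4: walk L4→L3 to L0
  L6←L2: walk L2 to L0
  L6←L4: walk L4→L3 to L0
  L8←L6: walk L6 to L0
  L8←L7: walk L7→L5 to L0
  L9←L6: walk L6 to L0
  L9←L7: walk L7→L5 to L0
  L9←L8: walk L8 to L0
  DF(L0)=∅
  DF(L1)={L3,L5}
  DF(L2)={L6}
  DF(L3)={L5,L6}
  DF(L4)={L5,L6}
  DF(L5)={L8,L9}
  DF(L6)={L8,L9}
  DF(L7)={L8,L9}
  DF(L8)={L9}
  DF(L9)=∅

DF(L4) = ["L5", "L6"]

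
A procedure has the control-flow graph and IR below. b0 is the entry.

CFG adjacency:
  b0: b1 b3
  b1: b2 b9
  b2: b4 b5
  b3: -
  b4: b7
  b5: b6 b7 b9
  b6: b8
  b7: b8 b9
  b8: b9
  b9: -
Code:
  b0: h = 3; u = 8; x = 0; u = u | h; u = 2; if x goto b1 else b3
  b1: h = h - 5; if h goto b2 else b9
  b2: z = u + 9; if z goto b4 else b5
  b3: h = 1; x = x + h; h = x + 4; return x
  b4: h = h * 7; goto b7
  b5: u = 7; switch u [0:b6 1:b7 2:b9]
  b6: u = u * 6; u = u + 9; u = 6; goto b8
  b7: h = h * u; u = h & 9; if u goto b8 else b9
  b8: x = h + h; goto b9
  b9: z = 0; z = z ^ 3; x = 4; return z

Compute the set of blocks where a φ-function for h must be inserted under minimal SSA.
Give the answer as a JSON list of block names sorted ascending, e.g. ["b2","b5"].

Answer: ["b7", "b8", "b9"]

Derivation:
idom tree: b1←b0 b2←b1 b3←b0 b4←b2 b5←b2 b6←b5 b7←b2 b8←b2 b9←b1
Dom at joins:
  b7: preds {b4,b5}: {b0,b1,b2,b4} ∩ {b0,b1,b2,b5} = {b0,b1,b2}; idom=b2
  b8: preds {b6,b7}: {b0,b1,b2,b5,b6} ∩ {b0,b1,b2,b7} = {b0,b1,b2}; idom=b2
  b9: preds {b1,b5,b7,b8}: {b0,b1} ∩ {b0,b1,b2,b5} ∩ {b0,b1,b2,b7} ∩ {b0,b1,b2,b8} = {b0,b1}; idom=b1

DF walk-up:
  join b7 pred b4: b4 stop@b2
  join b7 pred b5: b5 stop@b2
  join b8 pred b6: b6→b5 stop@b2
  join b8 pred b7: b7 stop@b2
  join b9 pred b1: · stop@b1
  join b9 pred b5: b5→b2 stop@b1
  join b9 pred b7: b7→b2 stop@b1
  join b9 pred b8: b8→b2 stop@b1
  b0: DF=∅
  b1: DF=∅
  b2: DF={b9}
  b3: DF=∅
  b4: DF={b7}
  b5: DF={b7,b8,b9}
  b6: DF={b8}
  b7: DF={b8,b9}
  b8: DF={b9}
  b9: DF=∅

φ for h: defs {b0,b1,b3,b4,b7}
  DF⁺ = {b7,b8,b9}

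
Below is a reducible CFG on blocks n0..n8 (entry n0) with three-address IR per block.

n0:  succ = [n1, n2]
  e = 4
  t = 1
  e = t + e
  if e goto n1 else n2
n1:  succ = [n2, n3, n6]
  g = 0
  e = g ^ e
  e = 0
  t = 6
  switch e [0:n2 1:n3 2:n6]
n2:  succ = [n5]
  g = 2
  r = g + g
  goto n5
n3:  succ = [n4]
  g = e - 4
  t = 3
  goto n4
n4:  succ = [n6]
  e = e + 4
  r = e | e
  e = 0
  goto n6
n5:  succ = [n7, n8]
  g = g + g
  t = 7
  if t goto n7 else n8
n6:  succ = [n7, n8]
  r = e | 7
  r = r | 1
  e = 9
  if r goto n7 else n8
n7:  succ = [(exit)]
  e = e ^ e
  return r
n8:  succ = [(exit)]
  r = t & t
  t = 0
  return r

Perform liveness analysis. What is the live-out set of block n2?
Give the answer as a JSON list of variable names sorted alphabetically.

Block summaries:
  n0: def={e,t} ue=∅
  n1: def={e,g,t} ue={e}
  n2: def={g,r} ue=∅
  n3: def={g,t} ue={e}
  n4: def={e,r} ue={e}
  n5: def={g,t} ue={g}
  n6: def={e,r} ue={e}
  n7: def={e} ue={e,r}
  n8: def={r,t} ue={t}

Live sets:
  n0: in=∅ out={e}
  n1: in={e} out={e,t}
  n2: in={e} out={e,g,r}
  n3: in={e} out={e,t}
  n4: in={e,t} out={e,t}
  n5: in={e,g,r} out={e,r,t}
  n6: in={e,t} out={e,r,t}
  n7: in={e,r} out=∅
  n8: in={t} out=∅

live-out(n2) = ["e", "g", "r"]

Answer: ["e", "g", "r"]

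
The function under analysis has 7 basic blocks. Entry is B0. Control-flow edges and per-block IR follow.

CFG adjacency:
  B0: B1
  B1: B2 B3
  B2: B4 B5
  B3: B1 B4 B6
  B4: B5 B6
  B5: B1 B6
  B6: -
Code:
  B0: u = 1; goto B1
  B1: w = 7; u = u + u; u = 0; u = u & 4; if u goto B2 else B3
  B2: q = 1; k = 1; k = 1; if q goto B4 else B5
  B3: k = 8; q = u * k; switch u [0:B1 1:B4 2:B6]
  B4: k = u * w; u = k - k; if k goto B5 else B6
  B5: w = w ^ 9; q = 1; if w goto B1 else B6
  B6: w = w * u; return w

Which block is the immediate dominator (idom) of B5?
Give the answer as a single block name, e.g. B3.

Answer: B1

Working:
idom tree: B1←B0 B2←B1 B3←B1 B4←B1 B5←B1 B6←B1
Dom∩ at merges:
  B1: preds {B0,B3,B5}: {B0} ∩ {B0,B1,B3} ∩ {B0,B1,B5} = {B0}; idom=B0
  B4: preds {B2,B3}: {B0,B1,B2} ∩ {B0,B1,B3} = {B0,B1}; idom=B1
  B5: preds {B2,B4}: {B0,B1,B2} ∩ {B0,B1,B4} = {B0,B1}; idom=B1
  B6: preds {B3,B4,B5}: {B0,B1,B3} ∩ {B0,B1,B4} ∩ {B0,B1,B5} = {B0,B1}; idom=B1

idom(B5) = B1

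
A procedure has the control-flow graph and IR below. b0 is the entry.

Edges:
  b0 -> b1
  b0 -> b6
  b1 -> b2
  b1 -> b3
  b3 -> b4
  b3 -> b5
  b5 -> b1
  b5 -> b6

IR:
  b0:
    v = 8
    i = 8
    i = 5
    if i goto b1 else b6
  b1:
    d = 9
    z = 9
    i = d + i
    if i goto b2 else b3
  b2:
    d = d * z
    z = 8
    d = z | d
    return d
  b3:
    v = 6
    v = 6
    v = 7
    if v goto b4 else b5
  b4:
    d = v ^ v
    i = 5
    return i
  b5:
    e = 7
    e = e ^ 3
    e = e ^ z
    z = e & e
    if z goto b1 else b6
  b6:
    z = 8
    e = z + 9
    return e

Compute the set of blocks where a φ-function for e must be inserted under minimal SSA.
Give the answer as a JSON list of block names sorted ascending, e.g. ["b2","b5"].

idom tree: b1←b0 b2←b1 b3←b1 b4←b3 b5←b3 b6←b0
Join-block Dom:
  b1: preds {b0,b5}: {b0} ∩ {b0,b1,b3,b5} = {b0}; idom=b0
  b6: preds {b0,b5}: {b0} ∩ {b0,b1,b3,b5} = {b0}; idom=b0

Frontier:
  join b1 pred b0: · stop@b0
  join b1 pred b5: b5→b3→b1 stop@b0
  join b6 pred b0: · stop@b0
  join b6 pred b5: b5→b3→b1 stop@b0
  b0 → ∅
  b1 → {b1,b6}
  b2 → ∅
  b3 → {b1,b6}
  b4 → ∅
  b5 → {b1,b6}
  b6 → ∅

φ for e: defs {b5,b6}
  DF⁺ = {b1,b6}

Answer: ["b1", "b6"]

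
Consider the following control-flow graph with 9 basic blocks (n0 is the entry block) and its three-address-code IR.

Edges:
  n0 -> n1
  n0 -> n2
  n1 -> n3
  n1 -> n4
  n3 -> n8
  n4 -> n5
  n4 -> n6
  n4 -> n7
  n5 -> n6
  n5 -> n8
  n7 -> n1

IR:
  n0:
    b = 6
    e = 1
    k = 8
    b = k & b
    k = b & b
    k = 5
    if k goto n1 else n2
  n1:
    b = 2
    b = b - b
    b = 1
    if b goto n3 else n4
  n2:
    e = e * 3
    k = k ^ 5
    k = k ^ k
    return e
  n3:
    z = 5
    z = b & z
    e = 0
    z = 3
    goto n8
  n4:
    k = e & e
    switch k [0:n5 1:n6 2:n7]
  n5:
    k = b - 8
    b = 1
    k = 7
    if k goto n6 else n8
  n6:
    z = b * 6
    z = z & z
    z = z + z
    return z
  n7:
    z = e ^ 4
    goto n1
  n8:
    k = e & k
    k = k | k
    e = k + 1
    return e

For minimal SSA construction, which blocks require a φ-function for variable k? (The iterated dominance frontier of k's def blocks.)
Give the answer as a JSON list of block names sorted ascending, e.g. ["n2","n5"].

Answer: ["n1", "n6", "n8"]

Derivation:
idom tree: n1←n0 n2←n0 n3←n1 n4←n1 n5←n4 n6←n4 n7←n4 n8←n1
Dom at joins:
  n1: preds {n0,n7}: {n0} ∩ {n0,n1,n4,n7} = {n0}; idom=n0
  n6: preds {n4,n5}: {n0,n1,n4} ∩ {n0,n1,n4,n5} = {n0,n1,n4}; idom=n4
  n8: preds {n3,n5}: {n0,n1,n3} ∩ {n0,n1,n4,n5} = {n0,n1}; idom=n1

DF walk-up:
  join n1 pred n0: · stop@n0
  join n1 pred n7: n7→n4→n1 stop@n0
  join n6 pred n4: · stop@n4
  join n6 pred n5: n5 stop@n4
  join n8 pred n3: n3 stop@n1
  join n8 pred n5: n5→n4 stop@n1
  DF(n0)=∅
  DF(n1)={n1}
  DF(n2)=∅
  DF(n3)={n8}
  DF(n4)={n1,n8}
  DF(n5)={n6,n8}
  DF(n6)=∅
  DF(n7)={n1}
  DF(n8)=∅

φ for k: defs {n0,n2,n4,n5,n8}
  DF⁺ = {n1,n6,n8}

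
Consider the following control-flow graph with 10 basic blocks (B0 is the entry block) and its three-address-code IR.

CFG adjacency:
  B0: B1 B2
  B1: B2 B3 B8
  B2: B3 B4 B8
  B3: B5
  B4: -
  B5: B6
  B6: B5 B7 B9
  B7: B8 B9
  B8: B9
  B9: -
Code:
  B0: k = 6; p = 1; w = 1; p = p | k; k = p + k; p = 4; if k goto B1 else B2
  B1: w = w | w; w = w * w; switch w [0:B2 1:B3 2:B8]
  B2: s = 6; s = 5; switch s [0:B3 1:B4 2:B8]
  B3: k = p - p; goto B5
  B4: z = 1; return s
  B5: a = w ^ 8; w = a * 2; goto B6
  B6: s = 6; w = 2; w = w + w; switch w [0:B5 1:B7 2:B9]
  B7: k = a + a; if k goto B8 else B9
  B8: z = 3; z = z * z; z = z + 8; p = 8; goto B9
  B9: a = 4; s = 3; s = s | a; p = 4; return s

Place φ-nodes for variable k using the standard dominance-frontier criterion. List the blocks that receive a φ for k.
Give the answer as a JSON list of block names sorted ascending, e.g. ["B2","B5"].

idom tree: B1←B0 B2←B0 B3←B0 B4←B2 B5←B3 B6←B5 B7←B6 B8←B0 B9←B0
Join-block Dom:
  B2: preds {B0,B1}: {B0} ∩ {B0,B1} = {B0}; idom=B0
  B3: preds {B1,B2}: {B0,B1} ∩ {B0,B2} = {B0}; idom=B0
  B5: preds {B3,B6}: {B0,B3} ∩ {B0,B3,B5,B6} = {B0,B3}; idom=B3
  B8: preds {B1,B2,B7}: {B0,B1} ∩ {B0,B2} ∩ {B0,B3,B5,B6,B7} = {B0}; idom=B0
  B9: preds {B6,B7,B8}: {B0,B3,B5,B6} ∩ {B0,B3,B5,B6,B7} ∩ {B0,B8} = {B0}; idom=B0

DF derivation:
  B2←B0: walk · to B0
  B2←B1: walk B1 to B0
  B3←B1: walk B1 to B0
  B3←B2: walk B2 to B0
  B5←B3: walk · to B3
  B5←B6: walk B6→B5 to B3
  B8←B1: walk B1 to B0
  B8←B2: walk B2 to B0
  B8←B7: walk B7→B6→B5→B3 to B0
  B9←B6: walk B6→B5→B3 to B0
  B9←B7: walk B7→B6→B5→B3 to B0
  B9←B8: walk B8 to B0
  DF(B0)=∅
  DF(B1)={B2,B3,B8}
  DF(B2)={B3,B8}
  DF(B3)={B8,B9}
  DF(B4)=∅
  DF(B5)={B5,B8,B9}
  DF(B6)={B5,B8,B9}
  DF(B7)={B8,B9}
  DF(B8)={B9}
  DF(B9)=∅

φ for k: defs {B0,B3,B7}
  DF⁺ = {B8,B9}

Answer: ["B8", "B9"]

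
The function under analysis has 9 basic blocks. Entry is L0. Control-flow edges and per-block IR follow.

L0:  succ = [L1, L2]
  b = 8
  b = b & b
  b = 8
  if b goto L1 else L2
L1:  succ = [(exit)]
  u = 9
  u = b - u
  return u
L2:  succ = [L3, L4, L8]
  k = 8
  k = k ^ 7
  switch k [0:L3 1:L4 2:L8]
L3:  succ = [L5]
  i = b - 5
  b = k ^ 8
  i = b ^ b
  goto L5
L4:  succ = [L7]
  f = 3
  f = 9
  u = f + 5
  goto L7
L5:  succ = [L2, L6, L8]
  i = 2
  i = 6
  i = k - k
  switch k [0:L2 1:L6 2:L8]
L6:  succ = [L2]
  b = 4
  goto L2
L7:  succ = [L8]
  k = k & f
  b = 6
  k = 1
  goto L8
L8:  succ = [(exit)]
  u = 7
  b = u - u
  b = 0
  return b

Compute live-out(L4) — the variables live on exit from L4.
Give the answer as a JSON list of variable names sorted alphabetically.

Answer: ["f", "k"]

Analysis:
def/use:
  L0: def={b} ue=∅
  L1: def={u} ue={b}
  L2: def={k} ue=∅
  L3: def={b,i} ue={b,k}
  L4: def={f,u} ue=∅
  L5: def={i} ue={k}
  L6: def={b} ue=∅
  L7: def={b,k} ue={f,k}
  L8: def={b,u} ue=∅

Liveness:
  L0 li=∅ lo={b}
  L1 li={b} lo=∅
  L2 li={b} lo={b,k}
  L3 li={b,k} lo={b,k}
  L4 li={k} lo={f,k}
  L5 li={b,k} lo={b}
  L6 li=∅ lo={b}
  L7 li={f,k} lo=∅
  L8 li=∅ lo=∅

live-out(L4) = ["f", "k"]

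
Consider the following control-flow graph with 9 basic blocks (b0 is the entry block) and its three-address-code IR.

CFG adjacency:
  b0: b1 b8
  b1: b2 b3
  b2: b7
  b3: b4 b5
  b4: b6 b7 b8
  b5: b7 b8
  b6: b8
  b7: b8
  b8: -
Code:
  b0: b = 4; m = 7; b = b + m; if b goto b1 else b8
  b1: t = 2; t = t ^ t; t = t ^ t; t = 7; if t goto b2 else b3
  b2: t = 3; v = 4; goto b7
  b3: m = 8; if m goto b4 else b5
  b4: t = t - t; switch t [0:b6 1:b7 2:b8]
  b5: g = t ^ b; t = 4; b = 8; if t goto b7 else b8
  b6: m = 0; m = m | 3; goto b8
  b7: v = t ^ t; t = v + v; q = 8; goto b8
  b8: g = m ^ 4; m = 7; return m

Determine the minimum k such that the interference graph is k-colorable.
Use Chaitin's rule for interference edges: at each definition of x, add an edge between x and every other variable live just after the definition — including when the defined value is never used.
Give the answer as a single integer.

Per-block:
  b0: def={b,m} ue=∅
  b1: def={t} ue=∅
  b2: def={t,v} ue=∅
  b3: def={m} ue=∅
  b4: def={t} ue={t}
  b5: def={b,g,t} ue={b,t}
  b6: def={m} ue=∅
  b7: def={q,t,v} ue={t}
  b8: def={g,m} ue={m}

Liveness:
  b0: in=∅ out={b,m}
  b1: in={b,m} out={b,m,t}
  b2: in={m} out={m,t}
  b3: in={b,t} out={b,m,t}
  b4: in={m,t} out={m,t}
  b5: in={b,m,t} out={m,t}
  b6: in=∅ out={m}
  b7: in={m,t} out={m}
  b8: in={m} out=∅

Interference:
  b: {m,t}
  g: {m}
  m: {b,g,q,t,v}
  q: {m}
  t: {b,m,v}
  v: {m,t}

Chromatic number:
  clique {b,m,t} ⇒ need ≥ 3
  assign b→c2 g→c1 m→c0 q→c1 t→c1 v→c2 — no edge inside a register ⇒ χ ≤ 3
  χ = 3

Answer: 3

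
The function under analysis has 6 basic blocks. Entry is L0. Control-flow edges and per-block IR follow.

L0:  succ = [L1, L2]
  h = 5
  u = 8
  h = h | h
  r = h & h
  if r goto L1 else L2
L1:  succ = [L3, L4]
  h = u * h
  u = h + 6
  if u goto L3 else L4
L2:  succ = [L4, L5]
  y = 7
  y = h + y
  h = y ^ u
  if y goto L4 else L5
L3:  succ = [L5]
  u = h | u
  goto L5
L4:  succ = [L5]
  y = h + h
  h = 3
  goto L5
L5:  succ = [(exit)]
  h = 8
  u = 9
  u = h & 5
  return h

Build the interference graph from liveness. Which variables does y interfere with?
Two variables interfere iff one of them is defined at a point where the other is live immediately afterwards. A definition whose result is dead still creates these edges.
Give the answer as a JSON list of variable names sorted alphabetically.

Answer: ["h", "u"]

Derivation:
Block summaries:
  L0: {h,r,u} / ∅
  L1: {h,u} / {h,u}
  L2: {h,y} / {h,u}
  L3: {u} / {h,u}
  L4: {h,y} / {h}
  L5: {h,u} / ∅

Liveness:
  L0 li=∅ lo={h,u}
  L1 li={h,u} lo={h,u}
  L2 li={h,u} lo={h}
  L3 li={h,u} lo=∅
  L4 li={h} lo=∅
  L5 li=∅ lo=∅

Interfere edges:
  h: {r,u,y}
  r: {h,u}
  u: {h,r,y}
  y: {h,u}

N(y) = ["h", "u"]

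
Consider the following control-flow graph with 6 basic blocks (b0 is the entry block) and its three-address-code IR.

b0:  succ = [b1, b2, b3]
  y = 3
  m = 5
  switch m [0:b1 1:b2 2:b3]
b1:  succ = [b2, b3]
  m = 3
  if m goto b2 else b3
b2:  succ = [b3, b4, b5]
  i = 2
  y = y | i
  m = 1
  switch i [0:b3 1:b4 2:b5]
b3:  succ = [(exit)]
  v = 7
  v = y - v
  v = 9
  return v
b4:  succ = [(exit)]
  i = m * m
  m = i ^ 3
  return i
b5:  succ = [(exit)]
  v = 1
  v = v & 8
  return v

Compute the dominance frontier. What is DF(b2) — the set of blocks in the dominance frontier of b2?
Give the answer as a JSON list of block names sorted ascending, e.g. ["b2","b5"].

Answer: ["b3"]

Derivation:
idom tree: b1←b0 b2←b0 b3←b0 b4←b2 b5←b2
Join-block Dom:
  b2: preds {b0,b1}: {b0} ∩ {b0,b1} = {b0}; idom=b0
  b3: preds {b0,b1,b2}: {b0} ∩ {b0,b1} ∩ {b0,b2} = {b0}; idom=b0

DF derivation:
  b2←b0: walk · to b0
  b2←b1: walk b1 to b0
  b3←b0: walk · to b0
  b3←b1: walk b1 to b0
  b3←b2: walk b2 to b0
  DF(b0)=∅
  DF(b1)={b2,b3}
  DF(b2)={b3}
  DF(b3)=∅
  DF(b4)=∅
  DF(b5)=∅

DF(b2) = ["b3"]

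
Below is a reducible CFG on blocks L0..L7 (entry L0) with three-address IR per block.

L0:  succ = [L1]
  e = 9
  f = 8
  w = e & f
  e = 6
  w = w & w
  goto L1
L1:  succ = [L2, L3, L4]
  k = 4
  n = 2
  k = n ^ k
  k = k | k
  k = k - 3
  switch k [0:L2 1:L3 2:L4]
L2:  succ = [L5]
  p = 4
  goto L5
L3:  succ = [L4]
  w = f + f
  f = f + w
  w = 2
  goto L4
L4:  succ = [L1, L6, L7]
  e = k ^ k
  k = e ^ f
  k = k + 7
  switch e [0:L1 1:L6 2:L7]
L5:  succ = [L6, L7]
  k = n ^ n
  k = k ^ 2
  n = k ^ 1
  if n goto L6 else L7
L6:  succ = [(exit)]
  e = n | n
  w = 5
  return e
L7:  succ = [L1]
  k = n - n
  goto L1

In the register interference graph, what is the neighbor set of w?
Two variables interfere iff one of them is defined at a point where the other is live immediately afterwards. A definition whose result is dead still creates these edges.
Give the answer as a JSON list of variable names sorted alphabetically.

Answer: ["e", "f", "k", "n"]

Analysis:
Per-block:
  L0: def={e,f,w} ue=∅
  L1: def={k,n} ue=∅
  L2: def={p} ue=∅
  L3: def={f,w} ue={f}
  L4: def={e,k} ue={f,k}
  L5: def={k,n} ue={n}
  L6: def={e,w} ue={n}
  L7: def={k} ue={n}

Liveness:
  L0 li=∅ lo={f}
  L1 li={f} lo={f,k,n}
  L2 li={f,n} lo={f,n}
  L3 li={f,k,n} lo={f,k,n}
  L4 li={f,k,n} lo={f,n}
  L5 li={f,n} lo={f,n}
  L6 li={n} lo=∅
  L7 li={f,n} lo={f}

Conflict graph:
  e: {f,k,n,w}
  f: {e,k,n,p,w}
  k: {e,f,n,w}
  n: {e,f,k,p,w}
  p: {f,n}
  w: {e,f,k,n}

N(w) = ["e", "f", "k", "n"]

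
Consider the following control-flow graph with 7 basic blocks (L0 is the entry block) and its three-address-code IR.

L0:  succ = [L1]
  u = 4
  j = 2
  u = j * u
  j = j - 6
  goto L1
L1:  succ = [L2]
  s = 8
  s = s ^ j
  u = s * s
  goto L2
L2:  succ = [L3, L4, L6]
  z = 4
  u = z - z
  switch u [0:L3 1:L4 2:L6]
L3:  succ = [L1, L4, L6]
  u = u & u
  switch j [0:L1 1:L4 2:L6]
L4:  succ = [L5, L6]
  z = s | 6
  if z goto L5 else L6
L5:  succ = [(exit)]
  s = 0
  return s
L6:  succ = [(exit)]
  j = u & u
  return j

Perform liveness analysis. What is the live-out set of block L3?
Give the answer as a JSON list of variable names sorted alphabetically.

def/use:
  L0: {j,u} / ∅
  L1: {s,u} / {j}
  L2: {u,z} / ∅
  L3: {u} / {j,u}
  L4: {z} / {s}
  L5: {s} / ∅
  L6: {j} / {u}

Liveness:
  live L0: ∅→{j}
  live L1: {j}→{j,s}
  live L2: {j,s}→{j,s,u}
  live L3: {j,s,u}→{j,s,u}
  live L4: {s,u}→{u}
  live L5: ∅→∅
  live L6: {u}→∅

live-out(L3) = ["j", "s", "u"]

Answer: ["j", "s", "u"]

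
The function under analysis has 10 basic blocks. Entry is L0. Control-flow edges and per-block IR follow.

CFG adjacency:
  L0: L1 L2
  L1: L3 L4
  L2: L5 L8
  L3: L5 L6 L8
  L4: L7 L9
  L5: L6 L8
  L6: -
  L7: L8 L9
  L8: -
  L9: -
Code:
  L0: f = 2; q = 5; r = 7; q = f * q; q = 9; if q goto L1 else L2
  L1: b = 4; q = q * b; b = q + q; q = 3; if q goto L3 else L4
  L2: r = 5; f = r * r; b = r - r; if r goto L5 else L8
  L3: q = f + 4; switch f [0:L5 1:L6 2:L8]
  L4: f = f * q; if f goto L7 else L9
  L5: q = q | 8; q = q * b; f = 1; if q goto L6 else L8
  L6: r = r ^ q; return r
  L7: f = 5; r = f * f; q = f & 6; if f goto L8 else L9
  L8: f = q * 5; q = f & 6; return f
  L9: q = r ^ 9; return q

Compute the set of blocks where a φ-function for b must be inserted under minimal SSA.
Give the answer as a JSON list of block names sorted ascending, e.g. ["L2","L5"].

idom tree: L1←L0 L2←L0 L3←L1 L4←L1 L5←L0 L6←L0 L7←L4 L8←L0 L9←L4
Dom at joins:
  L5: preds {L2,L3}: {L0,L2} ∩ {L0,L1,L3} = {L0}; idom=L0
  L6: preds {L3,L5}: {L0,L1,L3} ∩ {L0,L5} = {L0}; idom=L0
  L8: preds {L2,L3,L5,L7}: {L0,L2} ∩ {L0,L1,L3} ∩ {L0,L5} ∩ {L0,L1,L4,L7} = {L0}; idom=L0
  L9: preds {L4,L7}: {L0,L1,L4} ∩ {L0,L1,L4,L7} = {L0,L1,L4}; idom=L4

DF derivation:
  L5←L2: walk L2 to L0
  L5←L3: walk L3→L1 to L0
  L6←L3: walk L3→L1 to L0
  L6←L5: walk L5 to L0
  L8←L2: walk L2 to L0
  L8←L3: walk L3→L1 to L0
  L8←L5: walk L5 to L0
  L8←L7: walk L7→L4→L1 to L0
  L9←L4: walk · to L4
  L9←L7: walk L7 to L4
  L0 → ∅
  L1 → {L5,L6,L8}
  L2 → {L5,L8}
  L3 → {L5,L6,L8}
  L4 → {L8}
  L5 → {L6,L8}
  L6 → ∅
  L7 → {L8,L9}
  L8 → ∅
  L9 → ∅

φ for b: defs {L1,L2}
  DF⁺ = {L5,L6,L8}

Answer: ["L5", "L6", "L8"]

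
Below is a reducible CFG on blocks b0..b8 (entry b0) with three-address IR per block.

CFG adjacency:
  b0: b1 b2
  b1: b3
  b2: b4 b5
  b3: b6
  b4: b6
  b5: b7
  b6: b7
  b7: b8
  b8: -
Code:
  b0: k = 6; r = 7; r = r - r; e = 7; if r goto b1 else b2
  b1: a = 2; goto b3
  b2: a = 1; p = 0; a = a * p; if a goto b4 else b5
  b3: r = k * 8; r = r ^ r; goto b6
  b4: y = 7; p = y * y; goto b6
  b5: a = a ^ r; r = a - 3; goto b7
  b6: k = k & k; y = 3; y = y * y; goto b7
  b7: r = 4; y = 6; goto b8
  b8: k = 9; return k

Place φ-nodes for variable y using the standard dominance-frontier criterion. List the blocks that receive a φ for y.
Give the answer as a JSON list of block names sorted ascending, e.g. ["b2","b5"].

idom tree: b1←b0 b2←b0 b3←b1 b4←b2 b5←b2 b6←b0 b7←b0 b8←b7
Join-block Dom:
  b6: preds {b3,b4}: {b0,b1,b3} ∩ {b0,b2,b4} = {b0}; idom=b0
  b7: preds {b5,b6}: {b0,b2,b5} ∩ {b0,b6} = {b0}; idom=b0

DF walk-up:
  b6←b3: walk b3→b1 to b0
  b6←b4: walk b4→b2 to b0
  b7←b5: walk b5→b2 to b0
  b7←b6: walk b6 to b0
  b0 → ∅
  b1 → {b6}
  b2 → {b6,b7}
  b3 → {b6}
  b4 → {b6}
  b5 → {b7}
  b6 → {b7}
  b7 → ∅
  b8 → ∅

φ for y: defs {b4,b6,b7}
  DF⁺ = {b6,b7}

Answer: ["b6", "b7"]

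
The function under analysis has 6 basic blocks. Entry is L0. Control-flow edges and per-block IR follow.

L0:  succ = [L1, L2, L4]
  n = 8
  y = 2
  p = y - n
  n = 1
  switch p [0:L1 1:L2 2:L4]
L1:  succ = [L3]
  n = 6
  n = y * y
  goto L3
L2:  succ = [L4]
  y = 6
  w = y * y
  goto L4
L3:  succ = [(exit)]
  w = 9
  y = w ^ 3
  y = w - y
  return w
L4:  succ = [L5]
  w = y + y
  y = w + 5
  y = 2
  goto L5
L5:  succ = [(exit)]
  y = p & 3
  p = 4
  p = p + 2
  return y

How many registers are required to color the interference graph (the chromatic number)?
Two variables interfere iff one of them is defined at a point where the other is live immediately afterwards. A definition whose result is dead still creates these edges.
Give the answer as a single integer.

Block summaries:
  L0: def={n,p,y} ue=∅
  L1: def={n} ue={y}
  L2: def={w,y} ue=∅
  L3: def={w,y} ue=∅
  L4: def={w,y} ue={y}
  L5: def={p,y} ue={p}

Liveness:
  live L0: ∅→{p,y}
  live L1: {y}→∅
  live L2: {p}→{p,y}
  live L3: ∅→∅
  live L4: {p,y}→{p}
  live L5: {p}→∅

Interference:
  n — {p,y}
  p — {n,w,y}
  w — {p,y}
  y — {n,p,w}

Registers:
  clique {n,p,y} ⇒ need ≥ 3
  assign n→r2 p→r0 w→r2 y→r1 — no edge inside a register ⇒ χ ≤ 3
  χ = 3

Answer: 3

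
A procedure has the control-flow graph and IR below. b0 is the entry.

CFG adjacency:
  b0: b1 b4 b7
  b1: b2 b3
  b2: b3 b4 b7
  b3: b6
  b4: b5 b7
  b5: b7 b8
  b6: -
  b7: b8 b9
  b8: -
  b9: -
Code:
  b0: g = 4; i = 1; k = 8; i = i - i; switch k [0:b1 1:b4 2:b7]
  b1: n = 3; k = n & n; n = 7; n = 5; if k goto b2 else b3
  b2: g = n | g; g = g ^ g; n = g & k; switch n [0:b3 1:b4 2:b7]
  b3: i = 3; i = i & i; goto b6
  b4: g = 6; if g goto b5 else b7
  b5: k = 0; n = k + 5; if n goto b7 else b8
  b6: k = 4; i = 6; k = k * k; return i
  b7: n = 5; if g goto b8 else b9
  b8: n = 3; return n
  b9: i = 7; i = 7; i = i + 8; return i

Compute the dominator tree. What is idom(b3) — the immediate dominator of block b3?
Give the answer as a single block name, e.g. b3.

idom tree: b1←b0 b2←b1 b3←b1 b4←b0 b5←b4 b6←b3 b7←b0 b8←b0 b9←b7
Dom∩ at merges:
  b3: preds {b1,b2}: {b0,b1} ∩ {b0,b1,b2} = {b0,b1}; idom=b1
  b4: preds {b0,b2}: {b0} ∩ {b0,b1,b2} = {b0}; idom=b0
  b7: preds {b0,b2,b4,b5}: {b0} ∩ {b0,b1,b2} ∩ {b0,b4} ∩ {b0,b4,b5} = {b0}; idom=b0
  b8: preds {b5,b7}: {b0,b4,b5} ∩ {b0,b7} = {b0}; idom=b0

idom(b3) = b1

Answer: b1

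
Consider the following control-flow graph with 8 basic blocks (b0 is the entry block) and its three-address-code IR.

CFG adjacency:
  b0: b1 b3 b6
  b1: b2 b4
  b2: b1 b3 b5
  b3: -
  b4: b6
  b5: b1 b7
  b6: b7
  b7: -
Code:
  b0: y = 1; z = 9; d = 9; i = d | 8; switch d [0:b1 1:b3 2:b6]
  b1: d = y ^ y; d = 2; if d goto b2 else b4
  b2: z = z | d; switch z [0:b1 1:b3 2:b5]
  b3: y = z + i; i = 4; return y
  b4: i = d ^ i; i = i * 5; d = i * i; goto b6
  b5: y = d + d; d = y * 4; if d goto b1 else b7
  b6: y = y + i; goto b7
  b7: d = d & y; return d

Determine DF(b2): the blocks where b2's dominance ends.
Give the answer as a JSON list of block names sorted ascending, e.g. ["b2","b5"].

idom tree: b1←b0 b2←b1 b3←b0 b4←b1 b5←b2 b6←b0 b7←b0
Join-block Dom:
  b1: preds {b0,b2,b5}: {b0} ∩ {b0,b1,b2} ∩ {b0,b1,b2,b5} = {b0}; idom=b0
  b3: preds {b0,b2}: {b0} ∩ {b0,b1,b2} = {b0}; idom=b0
  b6: preds {b0,b4}: {b0} ∩ {b0,b1,b4} = {b0}; idom=b0
  b7: preds {b5,b6}: {b0,b1,b2,b5} ∩ {b0,b6} = {b0}; idom=b0

Frontier:
  join b1 pred b0: · stop@b0
  join b1 pred b2: b2→b1 stop@b0
  join b1 pred b5: b5→b2→b1 stop@b0
  join b3 pred b0: · stop@b0
  join b3 pred b2: b2→b1 stop@b0
  join b6 pred b0: · stop@b0
  join b6 pred b4: b4→b1 stop@b0
  join b7 pred b5: b5→b2→b1 stop@b0
  join b7 pred b6: b6 stop@b0
  b0 → ∅
  b1 → {b1,b3,b6,b7}
  b2 → {b1,b3,b7}
  b3 → ∅
  b4 → {b6}
  b5 → {b1,b7}
  b6 → {b7}
  b7 → ∅

DF(b2) = ["b1", "b3", "b7"]

Answer: ["b1", "b3", "b7"]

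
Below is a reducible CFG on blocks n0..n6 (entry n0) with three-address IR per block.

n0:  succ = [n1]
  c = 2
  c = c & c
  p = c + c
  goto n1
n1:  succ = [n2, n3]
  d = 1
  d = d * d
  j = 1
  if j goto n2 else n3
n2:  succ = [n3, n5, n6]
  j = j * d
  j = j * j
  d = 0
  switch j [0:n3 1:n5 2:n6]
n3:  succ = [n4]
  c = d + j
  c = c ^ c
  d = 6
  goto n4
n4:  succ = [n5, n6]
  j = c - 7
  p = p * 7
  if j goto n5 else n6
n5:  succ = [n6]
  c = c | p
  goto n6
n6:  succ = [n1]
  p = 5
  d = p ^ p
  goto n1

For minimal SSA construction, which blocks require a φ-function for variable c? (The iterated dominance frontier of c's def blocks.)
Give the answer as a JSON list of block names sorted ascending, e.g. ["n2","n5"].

Answer: ["n1", "n5", "n6"]

Working:
idom tree: n1←n0 n2←n1 n3←n1 n4←n3 n5←n1 n6←n1
Dom at joins:
  n1: preds {n0,n6}: {n0} ∩ {n0,n1,n6} = {n0}; idom=n0
  n3: preds {n1,n2}: {n0,n1} ∩ {n0,n1,n2} = {n0,n1}; idom=n1
  n5: preds {n2,n4}: {n0,n1,n2} ∩ {n0,n1,n3,n4} = {n0,n1}; idom=n1
  n6: preds {n2,n4,n5}: {n0,n1,n2} ∩ {n0,n1,n3,n4} ∩ {n0,n1,n5} = {n0,n1}; idom=n1

DF walk-up:
  join n1 pred n0: · stop@n0
  join n1 pred n6: n6→n1 stop@n0
  join n3 pred n1: · stop@n1
  join n3 pred n2: n2 stop@n1
  join n5 pred n2: n2 stop@n1
  join n5 pred n4: n4→n3 stop@n1
  join n6 pred n2: n2 stop@n1
  join n6 pred n4: n4→n3 stop@n1
  join n6 pred n5: n5 stop@n1
  DF(n0)=∅
  DF(n1)={n1}
  DF(n2)={n3,n5,n6}
  DF(n3)={n5,n6}
  DF(n4)={n5,n6}
  DF(n5)={n6}
  DF(n6)={n1}

φ for c: defs {n0,n3,n5}
  DF⁺ = {n1,n5,n6}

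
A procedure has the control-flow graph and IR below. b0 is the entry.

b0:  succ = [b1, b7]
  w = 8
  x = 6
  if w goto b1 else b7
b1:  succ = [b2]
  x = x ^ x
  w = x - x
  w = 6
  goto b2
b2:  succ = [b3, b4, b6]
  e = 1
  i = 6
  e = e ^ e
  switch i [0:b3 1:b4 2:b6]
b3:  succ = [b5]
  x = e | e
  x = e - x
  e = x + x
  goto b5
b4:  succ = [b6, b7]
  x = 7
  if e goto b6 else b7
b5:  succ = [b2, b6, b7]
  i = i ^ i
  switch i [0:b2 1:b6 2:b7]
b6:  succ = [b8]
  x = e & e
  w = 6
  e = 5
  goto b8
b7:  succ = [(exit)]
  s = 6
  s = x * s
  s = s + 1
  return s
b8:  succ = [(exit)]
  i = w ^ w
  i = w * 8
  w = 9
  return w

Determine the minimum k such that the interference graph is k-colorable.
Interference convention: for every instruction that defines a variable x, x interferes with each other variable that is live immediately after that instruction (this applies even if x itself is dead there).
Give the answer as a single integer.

Answer: 4

Working:
Block summaries:
  b0: {w,x} / ∅
  b1: {w,x} / {x}
  b2: {e,i} / ∅
  b3: {e,x} / {e}
  b4: {x} / {e}
  b5: {i} / {i}
  b6: {e,w,x} / {e}
  b7: {s} / {x}
  b8: {i,w} / {w}

Live sets:
  live b0: ∅→{x}
  live b1: {x}→∅
  live b2: ∅→{e,i}
  live b3: {e,i}→{e,i,x}
  live b4: {e}→{e,x}
  live b5: {e,i,x}→{e,x}
  live b6: {e}→{w}
  live b7: {x}→∅
  live b8: {w}→∅

Interfere edges:
  e — {i,w,x}
  i — {e,w,x}
  s — {x}
  w — {e,i,x}
  x — {e,i,s,w}

Colouring:
  clique {e,i,w,x} ⇒ need ≥ 4
  4-colouring: c0={x}  c1={e,s}  c2={i}  c3={w}
  χ = 4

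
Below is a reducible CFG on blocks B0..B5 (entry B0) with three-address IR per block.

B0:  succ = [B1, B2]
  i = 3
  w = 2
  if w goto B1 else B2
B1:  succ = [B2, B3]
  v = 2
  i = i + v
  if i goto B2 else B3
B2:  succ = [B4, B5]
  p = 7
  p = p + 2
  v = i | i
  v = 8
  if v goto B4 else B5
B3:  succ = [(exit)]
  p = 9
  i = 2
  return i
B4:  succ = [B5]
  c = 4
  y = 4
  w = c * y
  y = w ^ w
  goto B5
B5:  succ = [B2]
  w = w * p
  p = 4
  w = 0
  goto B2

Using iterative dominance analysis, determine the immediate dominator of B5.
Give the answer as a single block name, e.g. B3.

idom tree: B1←B0 B2←B0 B3←B1 B4←B2 B5←B2
Dom at joins:
  B2: preds {B0,B1,B5}: {B0} ∩ {B0,B1} ∩ {B0,B2,B5} = {B0}; idom=B0
  B5: preds {B2,B4}: {B0,B2} ∩ {B0,B2,B4} = {B0,B2}; idom=B2

idom(B5) = B2

Answer: B2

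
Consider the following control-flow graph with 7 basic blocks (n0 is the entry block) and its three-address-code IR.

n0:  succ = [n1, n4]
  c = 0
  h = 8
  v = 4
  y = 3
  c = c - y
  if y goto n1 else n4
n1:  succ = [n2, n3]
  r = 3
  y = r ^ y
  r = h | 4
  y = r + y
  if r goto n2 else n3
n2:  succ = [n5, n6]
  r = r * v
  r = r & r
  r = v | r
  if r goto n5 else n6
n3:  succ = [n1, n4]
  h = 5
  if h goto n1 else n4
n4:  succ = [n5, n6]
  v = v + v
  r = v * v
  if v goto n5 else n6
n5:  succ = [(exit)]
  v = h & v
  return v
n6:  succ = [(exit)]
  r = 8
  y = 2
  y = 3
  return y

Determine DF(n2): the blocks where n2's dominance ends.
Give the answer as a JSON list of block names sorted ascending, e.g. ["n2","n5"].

Answer: ["n5", "n6"]

Analysis:
idom tree: n1←n0 n2←n1 n3←n1 n4←n0 n5←n0 n6←n0
Dom at joins:
  n1: preds {n0,n3}: {n0} ∩ {n0,n1,n3} = {n0}; idom=n0
  n4: preds {n0,n3}: {n0} ∩ {n0,n1,n3} = {n0}; idom=n0
  n5: preds {n2,n4}: {n0,n1,n2} ∩ {n0,n4} = {n0}; idom=n0
  n6: preds {n2,n4}: {n0,n1,n2} ∩ {n0,n4} = {n0}; idom=n0

DF derivation:
  n1←n0: walk · to n0
  n1←n3: walk n3→n1 to n0
  n4←n0: walk · to n0
  n4←n3: walk n3→n1 to n0
  n5←n2: walk n2→n1 to n0
  n5←n4: walk n4 to n0
  n6←n2: walk n2→n1 to n0
  n6←n4: walk n4 to n0
  n0 → ∅
  n1 → {n1,n4,n5,n6}
  n2 → {n5,n6}
  n3 → {n1,n4}
  n4 → {n5,n6}
  n5 → ∅
  n6 → ∅

DF(n2) = ["n5", "n6"]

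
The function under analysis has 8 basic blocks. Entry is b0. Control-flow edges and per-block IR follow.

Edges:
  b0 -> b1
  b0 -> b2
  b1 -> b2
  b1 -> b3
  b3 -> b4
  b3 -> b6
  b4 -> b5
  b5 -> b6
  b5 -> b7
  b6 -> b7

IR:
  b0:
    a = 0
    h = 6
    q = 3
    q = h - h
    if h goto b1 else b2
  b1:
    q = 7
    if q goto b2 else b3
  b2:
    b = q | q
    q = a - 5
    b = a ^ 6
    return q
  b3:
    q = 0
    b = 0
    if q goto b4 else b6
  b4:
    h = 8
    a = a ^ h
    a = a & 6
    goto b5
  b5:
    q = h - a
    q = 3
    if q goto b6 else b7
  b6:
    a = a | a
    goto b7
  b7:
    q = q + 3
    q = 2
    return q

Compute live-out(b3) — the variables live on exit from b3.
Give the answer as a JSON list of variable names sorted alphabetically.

def/use:
  b0: def={a,h,q} ue=∅
  b1: def={q} ue=∅
  b2: def={b,q} ue={a,q}
  b3: def={b,q} ue=∅
  b4: def={a,h} ue={a}
  b5: def={q} ue={a,h}
  b6: def={a} ue={a}
  b7: def={q} ue={q}

Live sets:
  b0: in=∅ out={a,q}
  b1: in={a} out={a,q}
  b2: in={a,q} out=∅
  b3: in={a} out={a,q}
  b4: in={a} out={a,h}
  b5: in={a,h} out={a,q}
  b6: in={a,q} out={q}
  b7: in={q} out=∅

live-out(b3) = ["a", "q"]

Answer: ["a", "q"]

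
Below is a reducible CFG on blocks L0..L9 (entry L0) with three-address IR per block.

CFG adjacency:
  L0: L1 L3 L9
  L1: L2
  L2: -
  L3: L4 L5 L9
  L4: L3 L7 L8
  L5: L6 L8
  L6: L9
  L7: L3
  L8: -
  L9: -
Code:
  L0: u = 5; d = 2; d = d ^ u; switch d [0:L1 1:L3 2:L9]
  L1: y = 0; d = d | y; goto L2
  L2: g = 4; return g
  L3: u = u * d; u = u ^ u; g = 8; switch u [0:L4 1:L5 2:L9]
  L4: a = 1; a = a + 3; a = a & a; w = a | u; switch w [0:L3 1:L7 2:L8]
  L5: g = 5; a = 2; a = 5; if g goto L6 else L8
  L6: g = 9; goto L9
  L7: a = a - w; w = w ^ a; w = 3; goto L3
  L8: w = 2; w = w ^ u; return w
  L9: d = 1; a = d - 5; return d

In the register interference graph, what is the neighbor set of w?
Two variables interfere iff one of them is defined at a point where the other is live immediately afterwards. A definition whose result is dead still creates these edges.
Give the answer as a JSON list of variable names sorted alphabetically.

Answer: ["a", "d", "u"]

Derivation:
Per-block:
  L0: {d,u} / ∅
  L1: {d,y} / {d}
  L2: {g} / ∅
  L3: {g,u} / {d,u}
  L4: {a,w} / {u}
  L5: {a,g} / ∅
  L6: {g} / ∅
  L7: {a,w} / {a,w}
  L8: {w} / {u}
  L9: {a,d} / ∅

Backward fixpoint:
  L0 li=∅ lo={d,u}
  L1 li={d} lo=∅
  L2 li=∅ lo=∅
  L3 li={d,u} lo={d,u}
  L4 li={d,u} lo={a,d,u,w}
  L5 li={u} lo={u}
  L6 li=∅ lo=∅
  L7 li={a,d,u,w} lo={d,u}
  L8 li={u} lo=∅
  L9 li=∅ lo=∅

Conflict graph:
  a: {d,g,u,w}
  d: {a,g,u,w,y}
  g: {a,d,u}
  u: {a,d,g,w}
  w: {a,d,u}
  y: {d}

N(w) = ["a", "d", "u"]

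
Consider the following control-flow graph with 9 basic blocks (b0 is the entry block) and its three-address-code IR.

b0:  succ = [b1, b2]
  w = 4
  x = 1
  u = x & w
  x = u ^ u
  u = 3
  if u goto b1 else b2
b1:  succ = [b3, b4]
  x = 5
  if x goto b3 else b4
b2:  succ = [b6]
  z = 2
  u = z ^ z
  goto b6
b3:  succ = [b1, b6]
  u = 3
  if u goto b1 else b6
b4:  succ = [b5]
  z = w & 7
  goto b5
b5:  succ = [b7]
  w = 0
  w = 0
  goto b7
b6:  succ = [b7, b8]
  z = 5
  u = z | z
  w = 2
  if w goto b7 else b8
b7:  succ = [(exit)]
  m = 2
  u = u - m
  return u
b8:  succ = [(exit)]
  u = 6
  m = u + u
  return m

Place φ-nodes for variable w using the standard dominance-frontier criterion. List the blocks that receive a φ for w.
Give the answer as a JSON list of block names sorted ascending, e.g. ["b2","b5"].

idom tree: b1←b0 b2←b0 b3←b1 b4←b1 b5←b4 b6←b0 b7←b0 b8←b6
Dom at joins:
  b1: preds {b0,b3}: {b0} ∩ {b0,b1,b3} = {b0}; idom=b0
  b6: preds {b2,b3}: {b0,b2} ∩ {b0,b1,b3} = {b0}; idom=b0
  b7: preds {b5,b6}: {b0,b1,b4,b5} ∩ {b0,b6} = {b0}; idom=b0

DF walk-up:
  b1←b0: walk · to b0
  b1←b3: walk b3→b1 to b0
  b6←b2: walk b2 to b0
  b6←b3: walk b3→b1 to b0
  b7←b5: walk b5→b4→b1 to b0
  b7←b6: walk b6 to b0
  DF(b0)=∅
  DF(b1)={b1,b6,b7}
  DF(b2)={b6}
  DF(b3)={b1,b6}
  DF(b4)={b7}
  DF(b5)={b7}
  DF(b6)={b7}
  DF(b7)=∅
  DF(b8)=∅

φ for w: defs {b0,b5,b6}
  DF⁺ = {b7}

Answer: ["b7"]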